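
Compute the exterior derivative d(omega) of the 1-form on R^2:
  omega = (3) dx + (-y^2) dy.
d(omega) = 0

For a 1-form omega = sum_i f_i dx_i, the exterior derivative is
  d(omega) = sum_{i < j} (∂f_j/∂x_i - ∂f_i/∂x_j) dx_i ∧ dx_j.

Assembling: d(omega) = 0.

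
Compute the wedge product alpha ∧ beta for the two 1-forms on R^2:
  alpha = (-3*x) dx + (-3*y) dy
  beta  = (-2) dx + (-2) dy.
alpha ∧ beta = (6*x - 6*y) dx ∧ dy

Distribute the wedge, using dx_i ∧ dx_j = -dx_j ∧ dx_i and dx_i ∧ dx_i = 0. For each pair (i, j) with i < j, the coefficient of dx_i ∧ dx_j in alpha ∧ beta is (alpha_i * beta_j - alpha_j * beta_i). Collecting: alpha ∧ beta = (6*x - 6*y) dx ∧ dy.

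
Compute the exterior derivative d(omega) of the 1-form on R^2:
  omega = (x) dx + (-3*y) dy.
d(omega) = 0

For a 1-form omega = sum_i f_i dx_i, the exterior derivative is
  d(omega) = sum_{i < j} (∂f_j/∂x_i - ∂f_i/∂x_j) dx_i ∧ dx_j.

Assembling: d(omega) = 0.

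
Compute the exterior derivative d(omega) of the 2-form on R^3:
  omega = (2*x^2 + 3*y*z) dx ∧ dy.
d(omega) = (3*y) dx ∧ dy ∧ dz

For a 2-form omega = sum_{i<j} g_{ij} dx_i ∧ dx_j, the exterior derivative is
  d(omega) = sum_{i<j} d(g_{ij}) ∧ dx_i ∧ dx_j = sum_{i<j, k} (∂g_{ij}/∂x_k) dx_k ∧ dx_i ∧ dx_j.
Expand each term, using dx_k ∧ dx_i ∧ dx_j = sgn(permutation) dx_{(a)} ∧ dx_{(b)} ∧ dx_{(c)} with (a < b < c) sorted:
  d(2*x^2 + 3*y*z) includes (∂/∂z)(2*x^2 + 3*y*z) dz = (3*y) dz, which multiplied by dx ∧ dy gives (3*y) dx ∧ dy ∧ dz
Collecting like 3-forms: d(omega) = (3*y) dx ∧ dy ∧ dz.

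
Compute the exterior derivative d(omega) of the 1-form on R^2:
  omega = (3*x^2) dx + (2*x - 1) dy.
d(omega) = (2) dx ∧ dy

For a 1-form omega = sum_i f_i dx_i, the exterior derivative is
  d(omega) = sum_{i < j} (∂f_j/∂x_i - ∂f_i/∂x_j) dx_i ∧ dx_j.
  coefficient of dx ∧ dy: ∂f_2/∂x - ∂f_1/∂y = ∂(2*x - 1)/∂x - ∂(3*x^2)/∂y = 2
Assembling: d(omega) = (2) dx ∧ dy.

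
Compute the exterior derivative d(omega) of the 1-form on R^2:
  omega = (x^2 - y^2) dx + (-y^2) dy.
d(omega) = (2*y) dx ∧ dy

For a 1-form omega = sum_i f_i dx_i, the exterior derivative is
  d(omega) = sum_{i < j} (∂f_j/∂x_i - ∂f_i/∂x_j) dx_i ∧ dx_j.
  coefficient of dx ∧ dy: ∂f_2/∂x - ∂f_1/∂y = ∂(-y^2)/∂x - ∂(x^2 - y^2)/∂y = 2*y
Assembling: d(omega) = (2*y) dx ∧ dy.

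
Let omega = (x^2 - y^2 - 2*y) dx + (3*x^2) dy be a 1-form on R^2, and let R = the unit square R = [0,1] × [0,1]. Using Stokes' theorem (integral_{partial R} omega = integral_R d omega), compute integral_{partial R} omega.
integral_(partial R) omega = 6

Stokes: integral_partial_R omega = integral_R d omega with d omega = (∂Q/∂x - ∂P/∂y) dx ∧ dy.
  ∂Q/∂x = 6*x
  ∂P/∂y = -2*y - 2
  integrand = ∂Q/∂x - ∂P/∂y = 6*x + 2*y + 2.
Integrating over R: integral_0^1 integral_0^1 (6*x + 2*y + 2) dx dy = 6.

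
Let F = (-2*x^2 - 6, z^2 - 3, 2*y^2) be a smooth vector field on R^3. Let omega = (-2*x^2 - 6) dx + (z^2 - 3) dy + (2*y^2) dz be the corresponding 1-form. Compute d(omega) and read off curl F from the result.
d(omega) = (4*y - 2*z) dy ∧ dz + (0) dz ∧ dx + (0) dx ∧ dy; curl F = (4*y - 2*z, 0, 0)

d omega = sum_{i<j} (∂f_j/∂x_i - ∂f_i/∂x_j) dx_i ∧ dx_j. Under the identification (dy ∧ dz, dz ∧ dx, dx ∧ dy) ↔ (e_x, e_y, e_z), the coefficients are exactly the components of curl F. Compute:
  ∂R/∂y - ∂Q/∂z = (4*y) - (2*z) = 4*y - 2*z
  ∂P/∂z - ∂R/∂x = (0) - (0) = 0
  ∂Q/∂x - ∂P/∂y = (0) - (0) = 0.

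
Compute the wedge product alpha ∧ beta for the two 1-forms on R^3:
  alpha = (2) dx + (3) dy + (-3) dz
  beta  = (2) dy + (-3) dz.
alpha ∧ beta = (4) dx ∧ dy + (-6) dx ∧ dz + (-3) dy ∧ dz

Distribute the wedge, using dx_i ∧ dx_j = -dx_j ∧ dx_i and dx_i ∧ dx_i = 0. For each pair (i, j) with i < j, the coefficient of dx_i ∧ dx_j in alpha ∧ beta is (alpha_i * beta_j - alpha_j * beta_i). Collecting: alpha ∧ beta = (4) dx ∧ dy + (-6) dx ∧ dz + (-3) dy ∧ dz.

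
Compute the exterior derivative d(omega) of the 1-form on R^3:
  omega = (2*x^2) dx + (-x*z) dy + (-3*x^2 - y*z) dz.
d(omega) = (-z) dx ∧ dy + (-6*x) dx ∧ dz + (x - z) dy ∧ dz

For a 1-form omega = sum_i f_i dx_i, the exterior derivative is
  d(omega) = sum_{i < j} (∂f_j/∂x_i - ∂f_i/∂x_j) dx_i ∧ dx_j.
  coefficient of dx ∧ dy: ∂f_2/∂x - ∂f_1/∂y = ∂(-x*z)/∂x - ∂(2*x^2)/∂y = -z
  coefficient of dx ∧ dz: ∂f_3/∂x - ∂f_1/∂z = ∂(-3*x^2 - y*z)/∂x - ∂(2*x^2)/∂z = -6*x
  coefficient of dy ∧ dz: ∂f_3/∂y - ∂f_2/∂z = ∂(-3*x^2 - y*z)/∂y - ∂(-x*z)/∂z = x - z
Assembling: d(omega) = (-z) dx ∧ dy + (-6*x) dx ∧ dz + (x - z) dy ∧ dz.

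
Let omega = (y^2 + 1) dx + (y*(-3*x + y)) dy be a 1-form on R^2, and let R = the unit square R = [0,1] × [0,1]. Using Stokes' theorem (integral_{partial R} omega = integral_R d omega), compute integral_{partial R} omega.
integral_(partial R) omega = -5/2

Stokes: integral_partial_R omega = integral_R d omega with d omega = (∂Q/∂x - ∂P/∂y) dx ∧ dy.
  ∂Q/∂x = -3*y
  ∂P/∂y = 2*y
  integrand = ∂Q/∂x - ∂P/∂y = -5*y.
Integrating over R: integral_0^1 integral_0^1 (-5*y) dx dy = -5/2.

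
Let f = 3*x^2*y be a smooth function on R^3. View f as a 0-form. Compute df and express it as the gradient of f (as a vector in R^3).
df = (6*x*y) dx + (3*x^2) dy + (0) dz; grad f = (6*x*y, 3*x^2, 0)

For a 0-form f, d f = (∂f/∂x) dx + (∂f/∂y) dy + (∂f/∂z) dz. The components of the vector representation are exactly the entries of grad f in Cartesian coordinates:
  ∂f/∂x = 6*x*y
  ∂f/∂y = 3*x^2
  ∂f/∂z = 0.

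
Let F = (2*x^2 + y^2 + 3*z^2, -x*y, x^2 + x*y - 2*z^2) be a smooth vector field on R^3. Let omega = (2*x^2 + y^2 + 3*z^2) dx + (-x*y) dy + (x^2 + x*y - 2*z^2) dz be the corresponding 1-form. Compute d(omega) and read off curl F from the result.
d(omega) = (x) dy ∧ dz + (-2*x - y + 6*z) dz ∧ dx + (-3*y) dx ∧ dy; curl F = (x, -2*x - y + 6*z, -3*y)

d omega = sum_{i<j} (∂f_j/∂x_i - ∂f_i/∂x_j) dx_i ∧ dx_j. Under the identification (dy ∧ dz, dz ∧ dx, dx ∧ dy) ↔ (e_x, e_y, e_z), the coefficients are exactly the components of curl F. Compute:
  ∂R/∂y - ∂Q/∂z = (x) - (0) = x
  ∂P/∂z - ∂R/∂x = (6*z) - (2*x + y) = -2*x - y + 6*z
  ∂Q/∂x - ∂P/∂y = (-y) - (2*y) = -3*y.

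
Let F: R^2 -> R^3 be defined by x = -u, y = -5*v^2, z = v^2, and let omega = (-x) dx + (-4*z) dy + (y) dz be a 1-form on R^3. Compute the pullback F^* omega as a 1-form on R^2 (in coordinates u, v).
F^* omega = (-u) du + (30*v^3) dv

Using F^*(f dg) = (f ∘ F) d(g ∘ F), substitute each coordinate x_i by F_i(u, v) in f_i, and replace dx_i by d F_i = (∂F_i/∂u) du + (∂F_i/∂v) dv.
  For the x component: f_1(F) = u; d F_1 = (-1) du + (0) dv
  For the y component: f_2(F) = -4*v^2; d F_2 = (0) du + (-10*v) dv
  For the z component: f_3(F) = -5*v^2; d F_3 = (0) du + (2*v) dv
Combining and collecting du, dv coefficients:
  coeff of du: -u
  coeff of dv: 30*v^3
F^* omega = (-u) du + (30*v^3) dv.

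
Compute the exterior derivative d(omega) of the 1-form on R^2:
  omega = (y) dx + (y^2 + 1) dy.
d(omega) = (-1) dx ∧ dy

For a 1-form omega = sum_i f_i dx_i, the exterior derivative is
  d(omega) = sum_{i < j} (∂f_j/∂x_i - ∂f_i/∂x_j) dx_i ∧ dx_j.
  coefficient of dx ∧ dy: ∂f_2/∂x - ∂f_1/∂y = ∂(y^2 + 1)/∂x - ∂(y)/∂y = -1
Assembling: d(omega) = (-1) dx ∧ dy.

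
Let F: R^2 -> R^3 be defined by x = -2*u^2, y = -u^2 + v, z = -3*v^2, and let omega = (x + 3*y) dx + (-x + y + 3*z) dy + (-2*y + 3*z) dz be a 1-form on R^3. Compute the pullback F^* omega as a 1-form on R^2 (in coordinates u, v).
F^* omega = (2*u*(9*u^2 + 9*v^2 - 7*v)) du + (-12*u^2*v + u^2 + 54*v^3 + 3*v^2 + v) dv

Using F^*(f dg) = (f ∘ F) d(g ∘ F), substitute each coordinate x_i by F_i(u, v) in f_i, and replace dx_i by d F_i = (∂F_i/∂u) du + (∂F_i/∂v) dv.
  For the x component: f_1(F) = -5*u^2 + 3*v; d F_1 = (-4*u) du + (0) dv
  For the y component: f_2(F) = u^2 - 9*v^2 + v; d F_2 = (-2*u) du + (1) dv
  For the z component: f_3(F) = 2*u^2 - 9*v^2 - 2*v; d F_3 = (0) du + (-6*v) dv
Combining and collecting du, dv coefficients:
  coeff of du: 2*u*(9*u^2 + 9*v^2 - 7*v)
  coeff of dv: -12*u^2*v + u^2 + 54*v^3 + 3*v^2 + v
F^* omega = (2*u*(9*u^2 + 9*v^2 - 7*v)) du + (-12*u^2*v + u^2 + 54*v^3 + 3*v^2 + v) dv.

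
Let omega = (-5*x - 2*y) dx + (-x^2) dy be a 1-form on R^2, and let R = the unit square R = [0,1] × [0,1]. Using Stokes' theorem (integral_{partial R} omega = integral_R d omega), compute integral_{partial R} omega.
integral_(partial R) omega = 1

Stokes: integral_partial_R omega = integral_R d omega with d omega = (∂Q/∂x - ∂P/∂y) dx ∧ dy.
  ∂Q/∂x = -2*x
  ∂P/∂y = -2
  integrand = ∂Q/∂x - ∂P/∂y = 2 - 2*x.
Integrating over R: integral_0^1 integral_0^1 (2 - 2*x) dx dy = 1.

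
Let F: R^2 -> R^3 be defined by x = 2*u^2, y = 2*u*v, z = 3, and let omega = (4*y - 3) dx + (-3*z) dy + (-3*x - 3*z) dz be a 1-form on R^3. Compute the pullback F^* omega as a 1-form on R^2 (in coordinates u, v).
F^* omega = (32*u^2*v - 12*u - 18*v) du + (-18*u) dv

Using F^*(f dg) = (f ∘ F) d(g ∘ F), substitute each coordinate x_i by F_i(u, v) in f_i, and replace dx_i by d F_i = (∂F_i/∂u) du + (∂F_i/∂v) dv.
  For the x component: f_1(F) = 8*u*v - 3; d F_1 = (4*u) du + (0) dv
  For the y component: f_2(F) = -9; d F_2 = (2*v) du + (2*u) dv
  For the z component: f_3(F) = -6*u^2 - 9; d F_3 = (0) du + (0) dv
Combining and collecting du, dv coefficients:
  coeff of du: 32*u^2*v - 12*u - 18*v
  coeff of dv: -18*u
F^* omega = (32*u^2*v - 12*u - 18*v) du + (-18*u) dv.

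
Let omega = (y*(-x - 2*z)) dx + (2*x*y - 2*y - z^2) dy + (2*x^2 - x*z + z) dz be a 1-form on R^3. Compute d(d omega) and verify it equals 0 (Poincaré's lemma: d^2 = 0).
d(d omega) = 0

Step 1: d omega = sum_{i<j} (∂f_j/∂x_i - ∂f_i/∂x_j) dx_i ∧ dx_j:
  coeff of dx ∧ dy: x + 2*y + 2*z
  coeff of dx ∧ dz: 4*x + 2*y - z
  coeff of dy ∧ dz: 2*z
Step 2: Apply d again to each 2-form coefficient. The only possible 3-form in R^3 is dx ∧ dy ∧ dz, with coefficient
  ∂(coeff of dy∧dz)/∂x - ∂(coeff of dx∧dz)/∂y + ∂(coeff of dx∧dy)/∂z
  = ∂/∂x (2*z) - ∂/∂y (4*x + 2*y - z) + ∂/∂z (x + 2*y + 2*z).
Each of these terms simplifies to sums of mixed partials that cancel in pairs. The result is 0 (by equality of mixed partials for smooth functions — Schwarz / Clairaut).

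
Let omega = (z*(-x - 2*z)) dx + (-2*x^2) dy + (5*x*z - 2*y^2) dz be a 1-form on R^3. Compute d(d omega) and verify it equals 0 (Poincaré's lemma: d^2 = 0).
d(d omega) = 0

Step 1: d omega = sum_{i<j} (∂f_j/∂x_i - ∂f_i/∂x_j) dx_i ∧ dx_j:
  coeff of dx ∧ dy: -4*x
  coeff of dx ∧ dz: x + 9*z
  coeff of dy ∧ dz: -4*y
Step 2: Apply d again to each 2-form coefficient. The only possible 3-form in R^3 is dx ∧ dy ∧ dz, with coefficient
  ∂(coeff of dy∧dz)/∂x - ∂(coeff of dx∧dz)/∂y + ∂(coeff of dx∧dy)/∂z
  = ∂/∂x (-4*y) - ∂/∂y (x + 9*z) + ∂/∂z (-4*x).
Each of these terms simplifies to sums of mixed partials that cancel in pairs. The result is 0 (by equality of mixed partials for smooth functions — Schwarz / Clairaut).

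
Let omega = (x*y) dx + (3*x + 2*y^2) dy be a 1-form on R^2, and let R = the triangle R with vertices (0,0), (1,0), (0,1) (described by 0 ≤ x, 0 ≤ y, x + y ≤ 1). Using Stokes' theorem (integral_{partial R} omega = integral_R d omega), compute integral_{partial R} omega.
integral_(partial R) omega = 4/3

Stokes: integral_partial_R omega = integral_R d omega with d omega = (∂Q/∂x - ∂P/∂y) dx ∧ dy.
  ∂Q/∂x = 3
  ∂P/∂y = x
  integrand = ∂Q/∂x - ∂P/∂y = 3 - x.
Integrating over R: integral_0^1 integral_0^{1-x} (3 - x) dy dx = 4/3.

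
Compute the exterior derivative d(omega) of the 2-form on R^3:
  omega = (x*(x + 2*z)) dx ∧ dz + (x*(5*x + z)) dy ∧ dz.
d(omega) = (10*x + z) dx ∧ dy ∧ dz

For a 2-form omega = sum_{i<j} g_{ij} dx_i ∧ dx_j, the exterior derivative is
  d(omega) = sum_{i<j} d(g_{ij}) ∧ dx_i ∧ dx_j = sum_{i<j, k} (∂g_{ij}/∂x_k) dx_k ∧ dx_i ∧ dx_j.
Expand each term, using dx_k ∧ dx_i ∧ dx_j = sgn(permutation) dx_{(a)} ∧ dx_{(b)} ∧ dx_{(c)} with (a < b < c) sorted:
  d(x*(5*x + z)) includes (∂/∂x)(x*(5*x + z)) dx = (10*x + z) dx, which multiplied by dy ∧ dz gives (10*x + z) dx ∧ dy ∧ dz
Collecting like 3-forms: d(omega) = (10*x + z) dx ∧ dy ∧ dz.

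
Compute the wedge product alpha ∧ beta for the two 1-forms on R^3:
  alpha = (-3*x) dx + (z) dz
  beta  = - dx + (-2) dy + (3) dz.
alpha ∧ beta = (6*x) dx ∧ dy + (-9*x + z) dx ∧ dz + (2*z) dy ∧ dz

Distribute the wedge, using dx_i ∧ dx_j = -dx_j ∧ dx_i and dx_i ∧ dx_i = 0. For each pair (i, j) with i < j, the coefficient of dx_i ∧ dx_j in alpha ∧ beta is (alpha_i * beta_j - alpha_j * beta_i). Collecting: alpha ∧ beta = (6*x) dx ∧ dy + (-9*x + z) dx ∧ dz + (2*z) dy ∧ dz.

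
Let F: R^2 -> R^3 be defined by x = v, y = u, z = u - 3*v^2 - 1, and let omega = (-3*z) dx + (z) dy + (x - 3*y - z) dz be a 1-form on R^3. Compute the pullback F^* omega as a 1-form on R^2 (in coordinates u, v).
F^* omega = (-3*u + v) du + (24*u*v - 3*u - 18*v^3 + 3*v^2 - 6*v + 3) dv

Using F^*(f dg) = (f ∘ F) d(g ∘ F), substitute each coordinate x_i by F_i(u, v) in f_i, and replace dx_i by d F_i = (∂F_i/∂u) du + (∂F_i/∂v) dv.
  For the x component: f_1(F) = -3*u + 9*v^2 + 3; d F_1 = (0) du + (1) dv
  For the y component: f_2(F) = u - 3*v^2 - 1; d F_2 = (1) du + (0) dv
  For the z component: f_3(F) = -4*u + 3*v^2 + v + 1; d F_3 = (1) du + (-6*v) dv
Combining and collecting du, dv coefficients:
  coeff of du: -3*u + v
  coeff of dv: 24*u*v - 3*u - 18*v^3 + 3*v^2 - 6*v + 3
F^* omega = (-3*u + v) du + (24*u*v - 3*u - 18*v^3 + 3*v^2 - 6*v + 3) dv.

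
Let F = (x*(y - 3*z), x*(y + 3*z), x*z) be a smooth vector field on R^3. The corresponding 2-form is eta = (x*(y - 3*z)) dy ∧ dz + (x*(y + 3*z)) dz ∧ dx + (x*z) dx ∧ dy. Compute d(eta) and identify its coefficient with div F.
d(eta) = (2*x + y - 3*z) dx ∧ dy ∧ dz; div F = 2*x + y - 3*z

For a 2-form in R^3 of the form above, applying d gives a 3-form with coefficient ∂P/∂x + ∂Q/∂y + ∂R/∂z:
  ∂P/∂x = y - 3*z
  ∂Q/∂y = x
  ∂R/∂z = x
Sum = 2*x + y - 3*z, which is exactly div F.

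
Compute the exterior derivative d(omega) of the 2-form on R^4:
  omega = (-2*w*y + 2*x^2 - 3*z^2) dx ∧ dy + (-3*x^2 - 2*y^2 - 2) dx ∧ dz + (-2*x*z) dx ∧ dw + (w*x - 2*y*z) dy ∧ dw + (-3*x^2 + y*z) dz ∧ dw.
d(omega) = (4*y - 6*z) dx ∧ dy ∧ dz + (w - 2*y) dx ∧ dy ∧ dw + (-4*x) dx ∧ dz ∧ dw + (2*y + z) dy ∧ dz ∧ dw

For a 2-form omega = sum_{i<j} g_{ij} dx_i ∧ dx_j, the exterior derivative is
  d(omega) = sum_{i<j} d(g_{ij}) ∧ dx_i ∧ dx_j = sum_{i<j, k} (∂g_{ij}/∂x_k) dx_k ∧ dx_i ∧ dx_j.
Expand each term, using dx_k ∧ dx_i ∧ dx_j = sgn(permutation) dx_{(a)} ∧ dx_{(b)} ∧ dx_{(c)} with (a < b < c) sorted:
  d(-2*w*y + 2*x^2 - 3*z^2) includes (∂/∂z)(-2*w*y + 2*x^2 - 3*z^2) dz = (-6*z) dz, which multiplied by dx ∧ dy gives (-6*z) dx ∧ dy ∧ dz
  d(-2*w*y + 2*x^2 - 3*z^2) includes (∂/∂w)(-2*w*y + 2*x^2 - 3*z^2) dw = (-2*y) dw, which multiplied by dx ∧ dy gives (-2*y) dx ∧ dy ∧ dw
  d(-3*x^2 - 2*y^2 - 2) includes (∂/∂y)(-3*x^2 - 2*y^2 - 2) dy = (-4*y) dy, which multiplied by dx ∧ dz gives (4*y) dx ∧ dy ∧ dz
  d(-2*x*z) includes (∂/∂z)(-2*x*z) dz = (-2*x) dz, which multiplied by dx ∧ dw gives (2*x) dx ∧ dz ∧ dw
  d(w*x - 2*y*z) includes (∂/∂x)(w*x - 2*y*z) dx = (w) dx, which multiplied by dy ∧ dw gives (w) dx ∧ dy ∧ dw
  d(w*x - 2*y*z) includes (∂/∂z)(w*x - 2*y*z) dz = (-2*y) dz, which multiplied by dy ∧ dw gives (2*y) dy ∧ dz ∧ dw
  d(-3*x^2 + y*z) includes (∂/∂x)(-3*x^2 + y*z) dx = (-6*x) dx, which multiplied by dz ∧ dw gives (-6*x) dx ∧ dz ∧ dw
  d(-3*x^2 + y*z) includes (∂/∂y)(-3*x^2 + y*z) dy = (z) dy, which multiplied by dz ∧ dw gives (z) dy ∧ dz ∧ dw
Collecting like 3-forms: d(omega) = (4*y - 6*z) dx ∧ dy ∧ dz + (w - 2*y) dx ∧ dy ∧ dw + (-4*x) dx ∧ dz ∧ dw + (2*y + z) dy ∧ dz ∧ dw.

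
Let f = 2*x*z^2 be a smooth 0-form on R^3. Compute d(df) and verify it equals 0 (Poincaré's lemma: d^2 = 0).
d(df) = 0

Step 1: df = sum_i (∂f/∂x_i) dx_i = (2*z^2) dx + (0) dy + (4*x*z) dz.
Step 2: Apply d again. Using the 1-form formula, the coefficient of dx ∧ dy in d(df) is ∂^2 f/∂x ∂y - ∂^2 f/∂y ∂x = (0) - (0) = 0 (equality of mixed partials for smooth f).
Similarly for dx ∧ dz and dy ∧ dz — all coefficients vanish. So d(df) = 0.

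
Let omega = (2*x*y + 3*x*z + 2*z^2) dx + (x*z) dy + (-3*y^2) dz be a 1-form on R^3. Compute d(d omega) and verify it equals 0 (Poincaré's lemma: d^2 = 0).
d(d omega) = 0

Step 1: d omega = sum_{i<j} (∂f_j/∂x_i - ∂f_i/∂x_j) dx_i ∧ dx_j:
  coeff of dx ∧ dy: -2*x + z
  coeff of dx ∧ dz: -3*x - 4*z
  coeff of dy ∧ dz: -x - 6*y
Step 2: Apply d again to each 2-form coefficient. The only possible 3-form in R^3 is dx ∧ dy ∧ dz, with coefficient
  ∂(coeff of dy∧dz)/∂x - ∂(coeff of dx∧dz)/∂y + ∂(coeff of dx∧dy)/∂z
  = ∂/∂x (-x - 6*y) - ∂/∂y (-3*x - 4*z) + ∂/∂z (-2*x + z).
Each of these terms simplifies to sums of mixed partials that cancel in pairs. The result is 0 (by equality of mixed partials for smooth functions — Schwarz / Clairaut).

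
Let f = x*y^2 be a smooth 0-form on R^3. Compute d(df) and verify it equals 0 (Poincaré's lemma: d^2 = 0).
d(df) = 0

Step 1: df = sum_i (∂f/∂x_i) dx_i = (y^2) dx + (2*x*y) dy + (0) dz.
Step 2: Apply d again. Using the 1-form formula, the coefficient of dx ∧ dy in d(df) is ∂^2 f/∂x ∂y - ∂^2 f/∂y ∂x = (2*y) - (2*y) = 0 (equality of mixed partials for smooth f).
Similarly for dx ∧ dz and dy ∧ dz — all coefficients vanish. So d(df) = 0.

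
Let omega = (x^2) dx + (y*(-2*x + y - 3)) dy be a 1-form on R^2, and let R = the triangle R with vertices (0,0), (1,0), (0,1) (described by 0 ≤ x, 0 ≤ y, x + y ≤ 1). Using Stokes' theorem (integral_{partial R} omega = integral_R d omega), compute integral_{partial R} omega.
integral_(partial R) omega = -1/3

Stokes: integral_partial_R omega = integral_R d omega with d omega = (∂Q/∂x - ∂P/∂y) dx ∧ dy.
  ∂Q/∂x = -2*y
  ∂P/∂y = 0
  integrand = ∂Q/∂x - ∂P/∂y = -2*y.
Integrating over R: integral_0^1 integral_0^{1-x} (-2*y) dy dx = -1/3.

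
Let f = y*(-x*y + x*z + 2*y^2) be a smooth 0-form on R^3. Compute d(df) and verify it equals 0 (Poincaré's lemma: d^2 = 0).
d(df) = 0

Step 1: df = sum_i (∂f/∂x_i) dx_i = (y*(-y + z)) dx + (-2*x*y + x*z + 6*y^2) dy + (x*y) dz.
Step 2: Apply d again. Using the 1-form formula, the coefficient of dx ∧ dy in d(df) is ∂^2 f/∂x ∂y - ∂^2 f/∂y ∂x = (-2*y + z) - (-2*y + z) = 0 (equality of mixed partials for smooth f).
Similarly for dx ∧ dz and dy ∧ dz — all coefficients vanish. So d(df) = 0.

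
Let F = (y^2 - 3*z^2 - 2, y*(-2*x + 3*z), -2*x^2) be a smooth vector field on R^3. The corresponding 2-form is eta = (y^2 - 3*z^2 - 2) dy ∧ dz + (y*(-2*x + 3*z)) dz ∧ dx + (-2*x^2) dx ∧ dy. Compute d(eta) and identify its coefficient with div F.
d(eta) = (-2*x + 3*z) dx ∧ dy ∧ dz; div F = -2*x + 3*z

For a 2-form in R^3 of the form above, applying d gives a 3-form with coefficient ∂P/∂x + ∂Q/∂y + ∂R/∂z:
  ∂P/∂x = 0
  ∂Q/∂y = -2*x + 3*z
  ∂R/∂z = 0
Sum = -2*x + 3*z, which is exactly div F.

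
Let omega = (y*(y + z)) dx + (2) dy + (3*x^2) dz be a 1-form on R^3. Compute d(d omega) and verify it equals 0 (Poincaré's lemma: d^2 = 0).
d(d omega) = 0

Step 1: d omega = sum_{i<j} (∂f_j/∂x_i - ∂f_i/∂x_j) dx_i ∧ dx_j:
  coeff of dx ∧ dy: -2*y - z
  coeff of dx ∧ dz: 6*x - y
  coeff of dy ∧ dz: 0
Step 2: Apply d again to each 2-form coefficient. The only possible 3-form in R^3 is dx ∧ dy ∧ dz, with coefficient
  ∂(coeff of dy∧dz)/∂x - ∂(coeff of dx∧dz)/∂y + ∂(coeff of dx∧dy)/∂z
  = ∂/∂x (0) - ∂/∂y (6*x - y) + ∂/∂z (-2*y - z).
Each of these terms simplifies to sums of mixed partials that cancel in pairs. The result is 0 (by equality of mixed partials for smooth functions — Schwarz / Clairaut).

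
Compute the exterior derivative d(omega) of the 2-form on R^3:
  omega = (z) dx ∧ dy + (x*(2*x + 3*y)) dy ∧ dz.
d(omega) = (4*x + 3*y + 1) dx ∧ dy ∧ dz

For a 2-form omega = sum_{i<j} g_{ij} dx_i ∧ dx_j, the exterior derivative is
  d(omega) = sum_{i<j} d(g_{ij}) ∧ dx_i ∧ dx_j = sum_{i<j, k} (∂g_{ij}/∂x_k) dx_k ∧ dx_i ∧ dx_j.
Expand each term, using dx_k ∧ dx_i ∧ dx_j = sgn(permutation) dx_{(a)} ∧ dx_{(b)} ∧ dx_{(c)} with (a < b < c) sorted:
  d(z) includes (∂/∂z)(z) dz = (1) dz, which multiplied by dx ∧ dy gives (1) dx ∧ dy ∧ dz
  d(x*(2*x + 3*y)) includes (∂/∂x)(x*(2*x + 3*y)) dx = (4*x + 3*y) dx, which multiplied by dy ∧ dz gives (4*x + 3*y) dx ∧ dy ∧ dz
Collecting like 3-forms: d(omega) = (4*x + 3*y + 1) dx ∧ dy ∧ dz.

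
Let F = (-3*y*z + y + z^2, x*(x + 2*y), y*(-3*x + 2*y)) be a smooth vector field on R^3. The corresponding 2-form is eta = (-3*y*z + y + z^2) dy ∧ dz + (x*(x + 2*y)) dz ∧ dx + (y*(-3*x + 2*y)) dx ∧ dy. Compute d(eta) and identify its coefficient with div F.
d(eta) = (2*x) dx ∧ dy ∧ dz; div F = 2*x

For a 2-form in R^3 of the form above, applying d gives a 3-form with coefficient ∂P/∂x + ∂Q/∂y + ∂R/∂z:
  ∂P/∂x = 0
  ∂Q/∂y = 2*x
  ∂R/∂z = 0
Sum = 2*x, which is exactly div F.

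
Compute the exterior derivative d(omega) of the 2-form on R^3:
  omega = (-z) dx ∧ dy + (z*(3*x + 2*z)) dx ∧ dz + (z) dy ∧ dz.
d(omega) = (-1) dx ∧ dy ∧ dz

For a 2-form omega = sum_{i<j} g_{ij} dx_i ∧ dx_j, the exterior derivative is
  d(omega) = sum_{i<j} d(g_{ij}) ∧ dx_i ∧ dx_j = sum_{i<j, k} (∂g_{ij}/∂x_k) dx_k ∧ dx_i ∧ dx_j.
Expand each term, using dx_k ∧ dx_i ∧ dx_j = sgn(permutation) dx_{(a)} ∧ dx_{(b)} ∧ dx_{(c)} with (a < b < c) sorted:
  d(-z) includes (∂/∂z)(-z) dz = (-1) dz, which multiplied by dx ∧ dy gives (-1) dx ∧ dy ∧ dz
Collecting like 3-forms: d(omega) = (-1) dx ∧ dy ∧ dz.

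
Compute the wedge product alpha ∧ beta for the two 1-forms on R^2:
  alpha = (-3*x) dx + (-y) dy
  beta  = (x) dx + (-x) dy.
alpha ∧ beta = (x*(3*x + y)) dx ∧ dy

Distribute the wedge, using dx_i ∧ dx_j = -dx_j ∧ dx_i and dx_i ∧ dx_i = 0. For each pair (i, j) with i < j, the coefficient of dx_i ∧ dx_j in alpha ∧ beta is (alpha_i * beta_j - alpha_j * beta_i). Collecting: alpha ∧ beta = (x*(3*x + y)) dx ∧ dy.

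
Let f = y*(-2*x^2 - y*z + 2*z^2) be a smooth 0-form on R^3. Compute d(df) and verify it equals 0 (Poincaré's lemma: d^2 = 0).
d(df) = 0

Step 1: df = sum_i (∂f/∂x_i) dx_i = (-4*x*y) dx + (-2*x^2 - 2*y*z + 2*z^2) dy + (y*(-y + 4*z)) dz.
Step 2: Apply d again. Using the 1-form formula, the coefficient of dx ∧ dy in d(df) is ∂^2 f/∂x ∂y - ∂^2 f/∂y ∂x = (-4*x) - (-4*x) = 0 (equality of mixed partials for smooth f).
Similarly for dx ∧ dz and dy ∧ dz — all coefficients vanish. So d(df) = 0.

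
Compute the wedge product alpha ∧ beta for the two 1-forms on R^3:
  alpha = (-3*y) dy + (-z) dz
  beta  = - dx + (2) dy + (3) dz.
alpha ∧ beta = (-3*y) dx ∧ dy + (-9*y + 2*z) dy ∧ dz + (-z) dx ∧ dz

Distribute the wedge, using dx_i ∧ dx_j = -dx_j ∧ dx_i and dx_i ∧ dx_i = 0. For each pair (i, j) with i < j, the coefficient of dx_i ∧ dx_j in alpha ∧ beta is (alpha_i * beta_j - alpha_j * beta_i). Collecting: alpha ∧ beta = (-3*y) dx ∧ dy + (-9*y + 2*z) dy ∧ dz + (-z) dx ∧ dz.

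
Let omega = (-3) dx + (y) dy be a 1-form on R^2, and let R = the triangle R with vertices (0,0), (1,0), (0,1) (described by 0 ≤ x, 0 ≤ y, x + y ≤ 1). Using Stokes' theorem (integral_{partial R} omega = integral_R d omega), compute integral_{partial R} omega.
integral_(partial R) omega = 0

Stokes: integral_partial_R omega = integral_R d omega with d omega = (∂Q/∂x - ∂P/∂y) dx ∧ dy.
  ∂Q/∂x = 0
  ∂P/∂y = 0
  integrand = ∂Q/∂x - ∂P/∂y = 0.
Integrating over R: integral_0^1 integral_0^{1-x} (0) dy dx = 0.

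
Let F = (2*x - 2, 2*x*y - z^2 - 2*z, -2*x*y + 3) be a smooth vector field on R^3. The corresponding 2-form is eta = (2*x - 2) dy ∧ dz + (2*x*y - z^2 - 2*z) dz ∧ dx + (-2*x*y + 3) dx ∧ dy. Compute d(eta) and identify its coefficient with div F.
d(eta) = (2*x + 2) dx ∧ dy ∧ dz; div F = 2*x + 2

For a 2-form in R^3 of the form above, applying d gives a 3-form with coefficient ∂P/∂x + ∂Q/∂y + ∂R/∂z:
  ∂P/∂x = 2
  ∂Q/∂y = 2*x
  ∂R/∂z = 0
Sum = 2*x + 2, which is exactly div F.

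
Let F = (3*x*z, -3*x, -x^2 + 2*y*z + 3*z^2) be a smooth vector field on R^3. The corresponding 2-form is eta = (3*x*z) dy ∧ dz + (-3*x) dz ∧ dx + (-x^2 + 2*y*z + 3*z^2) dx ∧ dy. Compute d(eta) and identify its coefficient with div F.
d(eta) = (2*y + 9*z) dx ∧ dy ∧ dz; div F = 2*y + 9*z

For a 2-form in R^3 of the form above, applying d gives a 3-form with coefficient ∂P/∂x + ∂Q/∂y + ∂R/∂z:
  ∂P/∂x = 3*z
  ∂Q/∂y = 0
  ∂R/∂z = 2*y + 6*z
Sum = 2*y + 9*z, which is exactly div F.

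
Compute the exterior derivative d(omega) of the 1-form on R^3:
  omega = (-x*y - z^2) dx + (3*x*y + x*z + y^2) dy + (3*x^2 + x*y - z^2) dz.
d(omega) = (x + 3*y + z) dx ∧ dy + (6*x + y + 2*z) dx ∧ dz

For a 1-form omega = sum_i f_i dx_i, the exterior derivative is
  d(omega) = sum_{i < j} (∂f_j/∂x_i - ∂f_i/∂x_j) dx_i ∧ dx_j.
  coefficient of dx ∧ dy: ∂f_2/∂x - ∂f_1/∂y = ∂(3*x*y + x*z + y^2)/∂x - ∂(-x*y - z^2)/∂y = x + 3*y + z
  coefficient of dx ∧ dz: ∂f_3/∂x - ∂f_1/∂z = ∂(3*x^2 + x*y - z^2)/∂x - ∂(-x*y - z^2)/∂z = 6*x + y + 2*z
Assembling: d(omega) = (x + 3*y + z) dx ∧ dy + (6*x + y + 2*z) dx ∧ dz.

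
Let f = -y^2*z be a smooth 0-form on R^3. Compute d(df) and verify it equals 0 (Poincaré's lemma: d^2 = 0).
d(df) = 0

Step 1: df = sum_i (∂f/∂x_i) dx_i = (0) dx + (-2*y*z) dy + (-y^2) dz.
Step 2: Apply d again. Using the 1-form formula, the coefficient of dx ∧ dy in d(df) is ∂^2 f/∂x ∂y - ∂^2 f/∂y ∂x = (0) - (0) = 0 (equality of mixed partials for smooth f).
Similarly for dx ∧ dz and dy ∧ dz — all coefficients vanish. So d(df) = 0.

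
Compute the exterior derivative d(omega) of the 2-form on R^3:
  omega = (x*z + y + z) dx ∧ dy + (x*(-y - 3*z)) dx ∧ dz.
d(omega) = (2*x + 1) dx ∧ dy ∧ dz

For a 2-form omega = sum_{i<j} g_{ij} dx_i ∧ dx_j, the exterior derivative is
  d(omega) = sum_{i<j} d(g_{ij}) ∧ dx_i ∧ dx_j = sum_{i<j, k} (∂g_{ij}/∂x_k) dx_k ∧ dx_i ∧ dx_j.
Expand each term, using dx_k ∧ dx_i ∧ dx_j = sgn(permutation) dx_{(a)} ∧ dx_{(b)} ∧ dx_{(c)} with (a < b < c) sorted:
  d(x*z + y + z) includes (∂/∂z)(x*z + y + z) dz = (x + 1) dz, which multiplied by dx ∧ dy gives (x + 1) dx ∧ dy ∧ dz
  d(x*(-y - 3*z)) includes (∂/∂y)(x*(-y - 3*z)) dy = (-x) dy, which multiplied by dx ∧ dz gives (x) dx ∧ dy ∧ dz
Collecting like 3-forms: d(omega) = (2*x + 1) dx ∧ dy ∧ dz.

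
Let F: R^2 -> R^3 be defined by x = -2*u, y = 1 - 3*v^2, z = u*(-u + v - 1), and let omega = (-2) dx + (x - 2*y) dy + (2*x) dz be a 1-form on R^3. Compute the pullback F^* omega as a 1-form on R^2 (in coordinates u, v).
F^* omega = (8*u^2 - 4*u*v + 4*u + 4) du + (-4*u^2 + 12*u*v - 36*v^3 + 12*v) dv

Using F^*(f dg) = (f ∘ F) d(g ∘ F), substitute each coordinate x_i by F_i(u, v) in f_i, and replace dx_i by d F_i = (∂F_i/∂u) du + (∂F_i/∂v) dv.
  For the x component: f_1(F) = -2; d F_1 = (-2) du + (0) dv
  For the y component: f_2(F) = -2*u + 6*v^2 - 2; d F_2 = (0) du + (-6*v) dv
  For the z component: f_3(F) = -4*u; d F_3 = (-2*u + v - 1) du + (u) dv
Combining and collecting du, dv coefficients:
  coeff of du: 8*u^2 - 4*u*v + 4*u + 4
  coeff of dv: -4*u^2 + 12*u*v - 36*v^3 + 12*v
F^* omega = (8*u^2 - 4*u*v + 4*u + 4) du + (-4*u^2 + 12*u*v - 36*v^3 + 12*v) dv.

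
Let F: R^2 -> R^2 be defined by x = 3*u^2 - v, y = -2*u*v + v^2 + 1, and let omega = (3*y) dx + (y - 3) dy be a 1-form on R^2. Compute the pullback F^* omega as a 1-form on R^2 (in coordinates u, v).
F^* omega = (-36*u^2*v + 22*u*v^2 + 18*u - 2*v^3 + 4*v) du + (4*u^2*v - 6*u*v^2 + 6*u*v + 4*u + 2*v^3 - 3*v^2 - 4*v - 3) dv

Using F^*(f dg) = (f ∘ F) d(g ∘ F), substitute each coordinate x_i by F_i(u, v) in f_i, and replace dx_i by d F_i = (∂F_i/∂u) du + (∂F_i/∂v) dv.
  For the x component: f_1(F) = -6*u*v + 3*v^2 + 3; d F_1 = (6*u) du + (-1) dv
  For the y component: f_2(F) = -2*u*v + v^2 - 2; d F_2 = (-2*v) du + (-2*u + 2*v) dv
Combining and collecting du, dv coefficients:
  coeff of du: -36*u^2*v + 22*u*v^2 + 18*u - 2*v^3 + 4*v
  coeff of dv: 4*u^2*v - 6*u*v^2 + 6*u*v + 4*u + 2*v^3 - 3*v^2 - 4*v - 3
F^* omega = (-36*u^2*v + 22*u*v^2 + 18*u - 2*v^3 + 4*v) du + (4*u^2*v - 6*u*v^2 + 6*u*v + 4*u + 2*v^3 - 3*v^2 - 4*v - 3) dv.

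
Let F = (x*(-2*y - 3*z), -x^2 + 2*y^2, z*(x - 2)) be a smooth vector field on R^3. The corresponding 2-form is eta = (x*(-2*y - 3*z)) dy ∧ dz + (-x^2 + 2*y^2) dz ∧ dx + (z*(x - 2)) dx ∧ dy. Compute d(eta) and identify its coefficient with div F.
d(eta) = (x + 2*y - 3*z - 2) dx ∧ dy ∧ dz; div F = x + 2*y - 3*z - 2

For a 2-form in R^3 of the form above, applying d gives a 3-form with coefficient ∂P/∂x + ∂Q/∂y + ∂R/∂z:
  ∂P/∂x = -2*y - 3*z
  ∂Q/∂y = 4*y
  ∂R/∂z = x - 2
Sum = x + 2*y - 3*z - 2, which is exactly div F.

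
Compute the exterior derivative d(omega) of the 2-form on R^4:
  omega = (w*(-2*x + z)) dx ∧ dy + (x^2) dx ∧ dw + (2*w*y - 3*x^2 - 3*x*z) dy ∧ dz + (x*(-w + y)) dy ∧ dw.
d(omega) = (w - 6*x - 3*z) dx ∧ dy ∧ dz + (-w - 2*x + y + z) dx ∧ dy ∧ dw + (2*y) dy ∧ dz ∧ dw

For a 2-form omega = sum_{i<j} g_{ij} dx_i ∧ dx_j, the exterior derivative is
  d(omega) = sum_{i<j} d(g_{ij}) ∧ dx_i ∧ dx_j = sum_{i<j, k} (∂g_{ij}/∂x_k) dx_k ∧ dx_i ∧ dx_j.
Expand each term, using dx_k ∧ dx_i ∧ dx_j = sgn(permutation) dx_{(a)} ∧ dx_{(b)} ∧ dx_{(c)} with (a < b < c) sorted:
  d(w*(-2*x + z)) includes (∂/∂z)(w*(-2*x + z)) dz = (w) dz, which multiplied by dx ∧ dy gives (w) dx ∧ dy ∧ dz
  d(w*(-2*x + z)) includes (∂/∂w)(w*(-2*x + z)) dw = (-2*x + z) dw, which multiplied by dx ∧ dy gives (-2*x + z) dx ∧ dy ∧ dw
  d(2*w*y - 3*x^2 - 3*x*z) includes (∂/∂x)(2*w*y - 3*x^2 - 3*x*z) dx = (-6*x - 3*z) dx, which multiplied by dy ∧ dz gives (-6*x - 3*z) dx ∧ dy ∧ dz
  d(2*w*y - 3*x^2 - 3*x*z) includes (∂/∂w)(2*w*y - 3*x^2 - 3*x*z) dw = (2*y) dw, which multiplied by dy ∧ dz gives (2*y) dy ∧ dz ∧ dw
  d(x*(-w + y)) includes (∂/∂x)(x*(-w + y)) dx = (-w + y) dx, which multiplied by dy ∧ dw gives (-w + y) dx ∧ dy ∧ dw
Collecting like 3-forms: d(omega) = (w - 6*x - 3*z) dx ∧ dy ∧ dz + (-w - 2*x + y + z) dx ∧ dy ∧ dw + (2*y) dy ∧ dz ∧ dw.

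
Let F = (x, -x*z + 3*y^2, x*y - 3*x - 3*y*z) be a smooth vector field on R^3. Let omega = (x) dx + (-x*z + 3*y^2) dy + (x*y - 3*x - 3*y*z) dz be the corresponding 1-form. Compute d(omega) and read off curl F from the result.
d(omega) = (2*x - 3*z) dy ∧ dz + (3 - y) dz ∧ dx + (-z) dx ∧ dy; curl F = (2*x - 3*z, 3 - y, -z)

d omega = sum_{i<j} (∂f_j/∂x_i - ∂f_i/∂x_j) dx_i ∧ dx_j. Under the identification (dy ∧ dz, dz ∧ dx, dx ∧ dy) ↔ (e_x, e_y, e_z), the coefficients are exactly the components of curl F. Compute:
  ∂R/∂y - ∂Q/∂z = (x - 3*z) - (-x) = 2*x - 3*z
  ∂P/∂z - ∂R/∂x = (0) - (y - 3) = 3 - y
  ∂Q/∂x - ∂P/∂y = (-z) - (0) = -z.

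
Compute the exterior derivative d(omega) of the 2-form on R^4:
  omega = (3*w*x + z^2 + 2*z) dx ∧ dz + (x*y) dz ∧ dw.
d(omega) = (3*x + y) dx ∧ dz ∧ dw + (x) dy ∧ dz ∧ dw

For a 2-form omega = sum_{i<j} g_{ij} dx_i ∧ dx_j, the exterior derivative is
  d(omega) = sum_{i<j} d(g_{ij}) ∧ dx_i ∧ dx_j = sum_{i<j, k} (∂g_{ij}/∂x_k) dx_k ∧ dx_i ∧ dx_j.
Expand each term, using dx_k ∧ dx_i ∧ dx_j = sgn(permutation) dx_{(a)} ∧ dx_{(b)} ∧ dx_{(c)} with (a < b < c) sorted:
  d(3*w*x + z^2 + 2*z) includes (∂/∂w)(3*w*x + z^2 + 2*z) dw = (3*x) dw, which multiplied by dx ∧ dz gives (3*x) dx ∧ dz ∧ dw
  d(x*y) includes (∂/∂x)(x*y) dx = (y) dx, which multiplied by dz ∧ dw gives (y) dx ∧ dz ∧ dw
  d(x*y) includes (∂/∂y)(x*y) dy = (x) dy, which multiplied by dz ∧ dw gives (x) dy ∧ dz ∧ dw
Collecting like 3-forms: d(omega) = (3*x + y) dx ∧ dz ∧ dw + (x) dy ∧ dz ∧ dw.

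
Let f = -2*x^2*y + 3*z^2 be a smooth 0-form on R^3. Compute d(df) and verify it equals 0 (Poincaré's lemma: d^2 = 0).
d(df) = 0

Step 1: df = sum_i (∂f/∂x_i) dx_i = (-4*x*y) dx + (-2*x^2) dy + (6*z) dz.
Step 2: Apply d again. Using the 1-form formula, the coefficient of dx ∧ dy in d(df) is ∂^2 f/∂x ∂y - ∂^2 f/∂y ∂x = (-4*x) - (-4*x) = 0 (equality of mixed partials for smooth f).
Similarly for dx ∧ dz and dy ∧ dz — all coefficients vanish. So d(df) = 0.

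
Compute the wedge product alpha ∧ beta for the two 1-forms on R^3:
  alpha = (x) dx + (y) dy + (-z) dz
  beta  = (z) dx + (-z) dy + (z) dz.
alpha ∧ beta = (-z*(x + y)) dx ∧ dy + (z*(x + z)) dx ∧ dz + (z*(y - z)) dy ∧ dz

Distribute the wedge, using dx_i ∧ dx_j = -dx_j ∧ dx_i and dx_i ∧ dx_i = 0. For each pair (i, j) with i < j, the coefficient of dx_i ∧ dx_j in alpha ∧ beta is (alpha_i * beta_j - alpha_j * beta_i). Collecting: alpha ∧ beta = (-z*(x + y)) dx ∧ dy + (z*(x + z)) dx ∧ dz + (z*(y - z)) dy ∧ dz.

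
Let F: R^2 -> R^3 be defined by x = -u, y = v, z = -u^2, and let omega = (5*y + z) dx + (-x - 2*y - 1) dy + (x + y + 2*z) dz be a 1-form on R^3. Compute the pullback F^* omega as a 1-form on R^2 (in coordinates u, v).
F^* omega = (4*u^3 + 3*u^2 - 2*u*v - 5*v) du + (u - 2*v - 1) dv

Using F^*(f dg) = (f ∘ F) d(g ∘ F), substitute each coordinate x_i by F_i(u, v) in f_i, and replace dx_i by d F_i = (∂F_i/∂u) du + (∂F_i/∂v) dv.
  For the x component: f_1(F) = -u^2 + 5*v; d F_1 = (-1) du + (0) dv
  For the y component: f_2(F) = u - 2*v - 1; d F_2 = (0) du + (1) dv
  For the z component: f_3(F) = -2*u^2 - u + v; d F_3 = (-2*u) du + (0) dv
Combining and collecting du, dv coefficients:
  coeff of du: 4*u^3 + 3*u^2 - 2*u*v - 5*v
  coeff of dv: u - 2*v - 1
F^* omega = (4*u^3 + 3*u^2 - 2*u*v - 5*v) du + (u - 2*v - 1) dv.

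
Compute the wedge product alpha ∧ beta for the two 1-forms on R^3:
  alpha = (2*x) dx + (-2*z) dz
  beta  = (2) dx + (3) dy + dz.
alpha ∧ beta = (6*x) dx ∧ dy + (2*x + 4*z) dx ∧ dz + (6*z) dy ∧ dz

Distribute the wedge, using dx_i ∧ dx_j = -dx_j ∧ dx_i and dx_i ∧ dx_i = 0. For each pair (i, j) with i < j, the coefficient of dx_i ∧ dx_j in alpha ∧ beta is (alpha_i * beta_j - alpha_j * beta_i). Collecting: alpha ∧ beta = (6*x) dx ∧ dy + (2*x + 4*z) dx ∧ dz + (6*z) dy ∧ dz.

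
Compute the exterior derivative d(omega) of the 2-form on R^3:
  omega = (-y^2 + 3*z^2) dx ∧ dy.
d(omega) = (6*z) dx ∧ dy ∧ dz

For a 2-form omega = sum_{i<j} g_{ij} dx_i ∧ dx_j, the exterior derivative is
  d(omega) = sum_{i<j} d(g_{ij}) ∧ dx_i ∧ dx_j = sum_{i<j, k} (∂g_{ij}/∂x_k) dx_k ∧ dx_i ∧ dx_j.
Expand each term, using dx_k ∧ dx_i ∧ dx_j = sgn(permutation) dx_{(a)} ∧ dx_{(b)} ∧ dx_{(c)} with (a < b < c) sorted:
  d(-y^2 + 3*z^2) includes (∂/∂z)(-y^2 + 3*z^2) dz = (6*z) dz, which multiplied by dx ∧ dy gives (6*z) dx ∧ dy ∧ dz
Collecting like 3-forms: d(omega) = (6*z) dx ∧ dy ∧ dz.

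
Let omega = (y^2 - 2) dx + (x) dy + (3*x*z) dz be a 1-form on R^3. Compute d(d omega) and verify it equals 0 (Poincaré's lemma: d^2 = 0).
d(d omega) = 0

Step 1: d omega = sum_{i<j} (∂f_j/∂x_i - ∂f_i/∂x_j) dx_i ∧ dx_j:
  coeff of dx ∧ dy: 1 - 2*y
  coeff of dx ∧ dz: 3*z
  coeff of dy ∧ dz: 0
Step 2: Apply d again to each 2-form coefficient. The only possible 3-form in R^3 is dx ∧ dy ∧ dz, with coefficient
  ∂(coeff of dy∧dz)/∂x - ∂(coeff of dx∧dz)/∂y + ∂(coeff of dx∧dy)/∂z
  = ∂/∂x (0) - ∂/∂y (3*z) + ∂/∂z (1 - 2*y).
Each of these terms simplifies to sums of mixed partials that cancel in pairs. The result is 0 (by equality of mixed partials for smooth functions — Schwarz / Clairaut).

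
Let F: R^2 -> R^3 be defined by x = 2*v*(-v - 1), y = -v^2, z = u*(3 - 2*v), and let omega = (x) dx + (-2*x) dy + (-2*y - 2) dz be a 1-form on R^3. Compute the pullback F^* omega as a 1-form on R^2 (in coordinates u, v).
F^* omega = (-4*v^3 + 6*v^2 + 4*v - 6) du + (-4*u*v^2 + 4*u + 4*v^2 + 4*v) dv

Using F^*(f dg) = (f ∘ F) d(g ∘ F), substitute each coordinate x_i by F_i(u, v) in f_i, and replace dx_i by d F_i = (∂F_i/∂u) du + (∂F_i/∂v) dv.
  For the x component: f_1(F) = 2*v*(-v - 1); d F_1 = (0) du + (-4*v - 2) dv
  For the y component: f_2(F) = 4*v*(v + 1); d F_2 = (0) du + (-2*v) dv
  For the z component: f_3(F) = 2*v^2 - 2; d F_3 = (3 - 2*v) du + (-2*u) dv
Combining and collecting du, dv coefficients:
  coeff of du: -4*v^3 + 6*v^2 + 4*v - 6
  coeff of dv: -4*u*v^2 + 4*u + 4*v^2 + 4*v
F^* omega = (-4*v^3 + 6*v^2 + 4*v - 6) du + (-4*u*v^2 + 4*u + 4*v^2 + 4*v) dv.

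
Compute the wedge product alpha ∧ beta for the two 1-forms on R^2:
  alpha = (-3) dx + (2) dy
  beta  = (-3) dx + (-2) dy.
alpha ∧ beta = (12) dx ∧ dy

Distribute the wedge, using dx_i ∧ dx_j = -dx_j ∧ dx_i and dx_i ∧ dx_i = 0. For each pair (i, j) with i < j, the coefficient of dx_i ∧ dx_j in alpha ∧ beta is (alpha_i * beta_j - alpha_j * beta_i). Collecting: alpha ∧ beta = (12) dx ∧ dy.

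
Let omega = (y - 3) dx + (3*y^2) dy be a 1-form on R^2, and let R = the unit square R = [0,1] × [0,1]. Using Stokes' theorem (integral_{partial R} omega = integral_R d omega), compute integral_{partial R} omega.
integral_(partial R) omega = -1

Stokes: integral_partial_R omega = integral_R d omega with d omega = (∂Q/∂x - ∂P/∂y) dx ∧ dy.
  ∂Q/∂x = 0
  ∂P/∂y = 1
  integrand = ∂Q/∂x - ∂P/∂y = -1.
Integrating over R: integral_0^1 integral_0^1 (-1) dx dy = -1.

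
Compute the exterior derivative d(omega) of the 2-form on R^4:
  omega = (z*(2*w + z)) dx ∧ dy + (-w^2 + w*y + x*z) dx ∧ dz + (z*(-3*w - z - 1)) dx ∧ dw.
d(omega) = (w + 2*z) dx ∧ dy ∧ dz + (2*z) dx ∧ dy ∧ dw + (w + y + 2*z + 1) dx ∧ dz ∧ dw

For a 2-form omega = sum_{i<j} g_{ij} dx_i ∧ dx_j, the exterior derivative is
  d(omega) = sum_{i<j} d(g_{ij}) ∧ dx_i ∧ dx_j = sum_{i<j, k} (∂g_{ij}/∂x_k) dx_k ∧ dx_i ∧ dx_j.
Expand each term, using dx_k ∧ dx_i ∧ dx_j = sgn(permutation) dx_{(a)} ∧ dx_{(b)} ∧ dx_{(c)} with (a < b < c) sorted:
  d(z*(2*w + z)) includes (∂/∂z)(z*(2*w + z)) dz = (2*w + 2*z) dz, which multiplied by dx ∧ dy gives (2*w + 2*z) dx ∧ dy ∧ dz
  d(z*(2*w + z)) includes (∂/∂w)(z*(2*w + z)) dw = (2*z) dw, which multiplied by dx ∧ dy gives (2*z) dx ∧ dy ∧ dw
  d(-w^2 + w*y + x*z) includes (∂/∂y)(-w^2 + w*y + x*z) dy = (w) dy, which multiplied by dx ∧ dz gives (-w) dx ∧ dy ∧ dz
  d(-w^2 + w*y + x*z) includes (∂/∂w)(-w^2 + w*y + x*z) dw = (-2*w + y) dw, which multiplied by dx ∧ dz gives (-2*w + y) dx ∧ dz ∧ dw
  d(z*(-3*w - z - 1)) includes (∂/∂z)(z*(-3*w - z - 1)) dz = (-3*w - 2*z - 1) dz, which multiplied by dx ∧ dw gives (3*w + 2*z + 1) dx ∧ dz ∧ dw
Collecting like 3-forms: d(omega) = (w + 2*z) dx ∧ dy ∧ dz + (2*z) dx ∧ dy ∧ dw + (w + y + 2*z + 1) dx ∧ dz ∧ dw.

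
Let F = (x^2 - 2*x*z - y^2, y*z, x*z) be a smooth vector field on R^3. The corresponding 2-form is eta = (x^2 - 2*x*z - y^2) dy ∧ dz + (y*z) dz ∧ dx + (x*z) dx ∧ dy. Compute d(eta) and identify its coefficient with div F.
d(eta) = (3*x - z) dx ∧ dy ∧ dz; div F = 3*x - z

For a 2-form in R^3 of the form above, applying d gives a 3-form with coefficient ∂P/∂x + ∂Q/∂y + ∂R/∂z:
  ∂P/∂x = 2*x - 2*z
  ∂Q/∂y = z
  ∂R/∂z = x
Sum = 3*x - z, which is exactly div F.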